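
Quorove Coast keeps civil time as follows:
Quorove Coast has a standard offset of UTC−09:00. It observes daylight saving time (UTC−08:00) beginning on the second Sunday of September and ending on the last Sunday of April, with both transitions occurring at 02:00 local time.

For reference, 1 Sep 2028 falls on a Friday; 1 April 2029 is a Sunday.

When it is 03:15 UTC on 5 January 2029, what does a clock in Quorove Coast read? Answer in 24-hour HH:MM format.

1 September 2028 is a Friday, so the first Sunday is September 3 and the second is September 10.
1 April 2029 is a Sunday, so Sundays fall on 1, 8, 15, 22, 29; the last is April 29.
At the standard offset (UTC−09:00), 03:15 UTC − 9h = 18:15 Quorove Coast standard time (rolling into the previous day, 4 January 2029).
The standard-time date in Quorove Coast, 4 January 2029, falls between 10 September 2028 and 29 April 2029, so daylight saving is in effect and Quorove Coast is at UTC−08:00.
03:15 UTC − 8h = 19:15 local (rolling into the previous day, 4 January 2029).

19:15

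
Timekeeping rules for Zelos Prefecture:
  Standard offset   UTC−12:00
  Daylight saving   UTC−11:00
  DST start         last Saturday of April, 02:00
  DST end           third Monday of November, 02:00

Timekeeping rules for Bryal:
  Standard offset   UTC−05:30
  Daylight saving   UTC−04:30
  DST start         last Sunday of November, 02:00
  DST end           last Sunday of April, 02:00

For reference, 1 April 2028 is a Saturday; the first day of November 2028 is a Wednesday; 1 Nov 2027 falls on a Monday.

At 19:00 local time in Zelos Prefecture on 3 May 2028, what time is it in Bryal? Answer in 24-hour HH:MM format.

00:30

1 April 2028 is a Saturday, so Saturdays fall on 1, 8, 15, 22, 29; the last is April 29.
1 November 2028 is a Wednesday, so the first Monday is November 6 and the third is November 20.
3 May 2028 lies within the daylight-saving period (29 April – 20 November), so Zelos Prefecture is on daylight time, UTC−11:00.
19:00 Zelos Prefecture + 11h = 06:00 UTC (rolling into the next day, 4 May 2028).
1 November 2027 is a Monday, so Sundays fall on 7, 14, 21, 28; the last is November 28.
1 April 2028 is a Saturday, so Sundays fall on 2, 9, 16, 23, 30; the last is April 30.
At the standard offset (UTC−05:30), 06:00 UTC − 5h30m = 00:30 Bryal standard time.
The standard-time date in Bryal, 4 May 2028, is outside the daylight-saving period (28 November 2027 – 30 April 2028), so Bryal is on standard time, UTC−05:30.
06:00 UTC − 5h30m = 00:30 Bryal.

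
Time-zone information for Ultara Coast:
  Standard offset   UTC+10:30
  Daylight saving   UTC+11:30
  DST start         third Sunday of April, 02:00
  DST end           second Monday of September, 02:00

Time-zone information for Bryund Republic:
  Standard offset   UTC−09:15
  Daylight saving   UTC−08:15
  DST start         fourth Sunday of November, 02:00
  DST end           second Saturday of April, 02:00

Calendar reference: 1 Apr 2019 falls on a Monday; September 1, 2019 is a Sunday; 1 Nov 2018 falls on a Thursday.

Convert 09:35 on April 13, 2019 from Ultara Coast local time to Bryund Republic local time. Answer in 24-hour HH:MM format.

14:50

1 April 2019 is a Monday, so the first Sunday is April 7 and the third is April 21.
1 September 2019 is a Sunday, so the first Monday is September 2 and the second is September 9.
Daylight saving runs 21 April – 9 September; April 13, 2019 is outside that window, so Ultara Coast is on standard time at UTC+10:30.
09:35 Ultara Coast − 10h30m = 23:05 UTC (rolling into the previous day, 12 April 2019).
1 November 2018 is a Thursday, so the first Sunday is November 4 and the fourth is November 25.
1 April 2019 is a Monday, so the first Saturday is April 6 and the second is April 13.
At the standard offset (UTC−09:15), 23:05 UTC − 9h15m = 13:50 Bryund Republic standard time.
Daylight saving runs 25 November 2018 – 13 April 2019; the standard-time date in Bryund Republic, April 12, 2019, is inside that window, so Bryund Republic is at UTC−08:15.
23:05 UTC − 8h15m = 14:50 Bryund Republic.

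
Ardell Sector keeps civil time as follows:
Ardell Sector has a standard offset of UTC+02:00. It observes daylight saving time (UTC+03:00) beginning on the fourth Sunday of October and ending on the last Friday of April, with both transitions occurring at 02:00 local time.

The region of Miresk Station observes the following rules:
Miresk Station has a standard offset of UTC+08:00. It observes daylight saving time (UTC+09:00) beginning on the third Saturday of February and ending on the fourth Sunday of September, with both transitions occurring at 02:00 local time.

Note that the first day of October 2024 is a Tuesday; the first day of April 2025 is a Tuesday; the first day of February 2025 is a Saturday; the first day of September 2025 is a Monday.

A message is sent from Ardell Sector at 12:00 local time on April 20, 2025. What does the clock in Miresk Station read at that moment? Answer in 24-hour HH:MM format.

18:00

1 October 2024 is a Tuesday, so the first Sunday is October 6 and the fourth is October 27.
1 April 2025 is a Tuesday, so Fridays fall on 4, 11, 18, 25; the last is April 25.
April 20, 2025 lies within the daylight-saving period (27 October 2024 – 25 April 2025), so Ardell Sector is on daylight time, UTC+03:00.
12:00 Ardell Sector − 3h = 09:00 UTC.
1 February 2025 is a Saturday, so the first Saturday is February 1 and the third is February 15.
1 September 2025 is a Monday, so the first Sunday is September 7 and the fourth is September 28.
At the standard offset (UTC+08:00), 09:00 UTC + 8h = 17:00 Miresk Station standard time.
The standard-time date in Miresk Station, April 20, 2025, lies within the daylight-saving period (15 February – 28 September), so Miresk Station is on daylight time, UTC+09:00.
09:00 UTC + 9h = 18:00 Miresk Station.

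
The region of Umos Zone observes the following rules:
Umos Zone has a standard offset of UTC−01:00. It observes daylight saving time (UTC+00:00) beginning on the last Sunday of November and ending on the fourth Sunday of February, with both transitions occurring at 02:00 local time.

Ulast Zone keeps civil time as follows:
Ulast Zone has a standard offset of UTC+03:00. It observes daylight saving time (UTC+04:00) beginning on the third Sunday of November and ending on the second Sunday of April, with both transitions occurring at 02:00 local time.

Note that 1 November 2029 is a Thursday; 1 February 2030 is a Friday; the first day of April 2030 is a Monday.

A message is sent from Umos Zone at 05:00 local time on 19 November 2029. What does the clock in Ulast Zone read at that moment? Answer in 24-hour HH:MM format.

10:00

1 November 2029 is a Thursday, so Sundays fall on 4, 11, 18, 25; the last is November 25.
1 February 2030 is a Friday, so the first Sunday is February 3 and the fourth is February 24.
Daylight saving runs 25 November 2029 – 24 February 2030; 19 November 2029 is outside that window, so Umos Zone is on standard time at UTC−01:00.
05:00 Umos Zone + 1h = 06:00 UTC.
1 November 2029 is a Thursday, so the first Sunday is November 4 and the third is November 18.
1 April 2030 is a Monday, so the first Sunday is April 7 and the second is April 14.
At the standard offset (UTC+03:00), 06:00 UTC + 3h = 09:00 Ulast Zone standard time.
The standard-time date in Ulast Zone, 19 November 2029, lies within the daylight-saving period (18 November 2029 – 14 April 2030), so Ulast Zone is on daylight time, UTC+04:00.
06:00 UTC + 4h = 10:00 Ulast Zone.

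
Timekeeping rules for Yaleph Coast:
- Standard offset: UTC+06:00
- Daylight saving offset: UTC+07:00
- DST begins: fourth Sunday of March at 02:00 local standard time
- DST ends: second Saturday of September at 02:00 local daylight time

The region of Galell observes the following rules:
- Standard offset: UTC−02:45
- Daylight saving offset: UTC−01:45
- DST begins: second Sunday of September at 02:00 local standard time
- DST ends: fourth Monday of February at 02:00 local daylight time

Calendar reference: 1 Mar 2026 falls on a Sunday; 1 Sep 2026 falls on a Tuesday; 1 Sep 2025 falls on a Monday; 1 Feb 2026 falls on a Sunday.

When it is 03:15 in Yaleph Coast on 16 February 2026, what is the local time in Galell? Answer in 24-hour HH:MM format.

19:30

1 March 2026 is a Sunday, so the first Sunday is March 1 and the fourth is March 22.
1 September 2026 is a Tuesday, so the first Saturday is September 5 and the second is September 12.
Daylight saving runs 22 March – 12 September; 16 February 2026 is outside that window, so Yaleph Coast is on standard time at UTC+06:00.
03:15 Yaleph Coast − 6h = 21:15 UTC (rolling into the previous day, 15 February 2026).
1 September 2025 is a Monday, so the first Sunday is September 7 and the second is September 14.
1 February 2026 is a Sunday, so the first Monday is February 2 and the fourth is February 23.
At the standard offset (UTC−02:45), 21:15 UTC − 2h45m = 18:30 Galell standard time.
The standard-time date in Galell, 15 February 2026, falls between 14 September 2025 and 23 February 2026, so daylight saving is in effect and Galell is at UTC−01:45.
21:15 UTC − 1h45m = 19:30 Galell.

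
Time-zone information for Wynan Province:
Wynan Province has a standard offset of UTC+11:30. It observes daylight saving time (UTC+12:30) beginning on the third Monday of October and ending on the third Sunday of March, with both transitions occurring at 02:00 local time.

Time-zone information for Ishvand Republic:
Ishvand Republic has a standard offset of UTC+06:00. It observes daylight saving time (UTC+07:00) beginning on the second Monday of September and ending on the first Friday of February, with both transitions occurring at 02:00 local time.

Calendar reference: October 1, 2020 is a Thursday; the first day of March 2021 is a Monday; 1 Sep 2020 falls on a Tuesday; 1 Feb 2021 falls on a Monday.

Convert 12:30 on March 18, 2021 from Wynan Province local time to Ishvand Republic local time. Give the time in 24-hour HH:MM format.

06:00

1 October 2020 is a Thursday, so the first Monday is October 5 and the third is October 19.
1 March 2021 is a Monday, so the first Sunday is March 7 and the third is March 21.
March 18, 2021 falls between 19 October 2020 and 21 March 2021, so daylight saving is in effect and Wynan Province is at UTC+12:30.
12:30 Wynan Province − 12h30m = 00:00 UTC.
1 September 2020 is a Tuesday, so the first Monday is September 7 and the second is September 14.
1 February 2021 is a Monday, so the first Friday is February 5.
At the standard offset (UTC+06:00), 00:00 UTC + 6h = 06:00 Ishvand Republic standard time.
Daylight saving runs 14 September 2020 – 5 February 2021; the standard-time date in Ishvand Republic, March 18, 2021, is outside that window, so Ishvand Republic is on standard time at UTC+06:00.
00:00 UTC + 6h = 06:00 Ishvand Republic.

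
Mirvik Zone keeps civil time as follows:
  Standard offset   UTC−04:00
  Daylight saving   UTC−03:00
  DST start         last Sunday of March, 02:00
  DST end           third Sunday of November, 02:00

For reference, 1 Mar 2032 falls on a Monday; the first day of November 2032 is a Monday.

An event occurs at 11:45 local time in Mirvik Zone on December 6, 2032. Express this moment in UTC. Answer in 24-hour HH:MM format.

15:45

1 March 2032 is a Monday, so Sundays fall on 7, 14, 21, 28; the last is March 28.
1 November 2032 is a Monday, so the first Sunday is November 7 and the third is November 21.
December 6, 2032 is outside the daylight-saving period (28 March – 21 November), so Mirvik Zone is on standard time, UTC−04:00.
11:45 local + 4h = 15:45 UTC.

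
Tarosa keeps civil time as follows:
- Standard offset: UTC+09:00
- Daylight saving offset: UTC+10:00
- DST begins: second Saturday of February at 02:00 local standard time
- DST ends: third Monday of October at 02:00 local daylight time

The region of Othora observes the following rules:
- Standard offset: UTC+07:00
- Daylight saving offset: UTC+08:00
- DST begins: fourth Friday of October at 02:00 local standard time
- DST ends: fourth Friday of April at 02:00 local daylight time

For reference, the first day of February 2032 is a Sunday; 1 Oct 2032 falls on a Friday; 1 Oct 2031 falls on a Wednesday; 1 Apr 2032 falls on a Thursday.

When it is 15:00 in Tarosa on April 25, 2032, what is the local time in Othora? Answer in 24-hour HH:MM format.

1 February 2032 is a Sunday, so the first Saturday is February 7 and the second is February 14.
1 October 2032 is a Friday, so the first Monday is October 4 and the third is October 18.
April 25, 2032 lies within the daylight-saving period (14 February – 18 October), so Tarosa is on daylight time, UTC+10:00.
15:00 Tarosa − 10h = 05:00 UTC.
1 October 2031 is a Wednesday, so the first Friday is October 3 and the fourth is October 24.
1 April 2032 is a Thursday, so the first Friday is April 2 and the fourth is April 23.
At the standard offset (UTC+07:00), 05:00 UTC + 7h = 12:00 Othora standard time.
Daylight saving runs 24 October 2031 – 23 April 2032; the standard-time date in Othora, April 25, 2032, is outside that window, so Othora is on standard time at UTC+07:00.
05:00 UTC + 7h = 12:00 Othora.

12:00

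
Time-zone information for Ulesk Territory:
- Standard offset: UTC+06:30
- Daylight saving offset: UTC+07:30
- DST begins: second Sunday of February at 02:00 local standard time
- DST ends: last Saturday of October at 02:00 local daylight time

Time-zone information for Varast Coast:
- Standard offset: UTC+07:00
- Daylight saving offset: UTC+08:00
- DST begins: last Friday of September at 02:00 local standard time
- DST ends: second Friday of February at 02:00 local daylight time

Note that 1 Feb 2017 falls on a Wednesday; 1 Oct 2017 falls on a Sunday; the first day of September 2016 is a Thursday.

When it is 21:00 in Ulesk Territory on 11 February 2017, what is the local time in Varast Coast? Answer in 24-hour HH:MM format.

21:30

1 February 2017 is a Wednesday, so the first Sunday is February 5 and the second is February 12.
1 October 2017 is a Sunday, so Saturdays fall on 7, 14, 21, 28; the last is October 28.
Daylight saving runs 12 February – 28 October; 11 February 2017 is outside that window, so Ulesk Territory is on standard time at UTC+06:30.
21:00 Ulesk Territory − 6h30m = 14:30 UTC.
1 September 2016 is a Thursday, so Fridays fall on 2, 9, 16, 23, 30; the last is September 30.
1 February 2017 is a Wednesday, so the first Friday is February 3 and the second is February 10.
At the standard offset (UTC+07:00), 14:30 UTC + 7h = 21:30 Varast Coast standard time.
The standard-time date in Varast Coast, 11 February 2017, does not fall between 30 September 2016 and 10 February 2017, so daylight saving is not in effect and Varast Coast is at UTC+07:00.
14:30 UTC + 7h = 21:30 Varast Coast.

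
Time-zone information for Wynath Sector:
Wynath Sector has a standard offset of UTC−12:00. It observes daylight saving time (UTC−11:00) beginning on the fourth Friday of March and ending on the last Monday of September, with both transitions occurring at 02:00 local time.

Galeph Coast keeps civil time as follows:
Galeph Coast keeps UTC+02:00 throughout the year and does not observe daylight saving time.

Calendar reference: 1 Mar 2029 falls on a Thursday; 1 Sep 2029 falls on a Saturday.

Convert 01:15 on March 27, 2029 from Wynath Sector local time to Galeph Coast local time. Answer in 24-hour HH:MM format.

1 March 2029 is a Thursday, so the first Friday is March 2 and the fourth is March 23.
1 September 2029 is a Saturday, so Mondays fall on 3, 10, 17, 24; the last is September 24.
Daylight saving runs 23 March – 24 September; March 27, 2029 is inside that window, so Wynath Sector is at UTC−11:00.
01:15 Wynath Sector + 11h = 12:15 UTC.
Galeph Coast has no daylight saving, so its offset is UTC+02:00 year-round.
12:15 UTC + 2h = 14:15 Galeph Coast.

14:15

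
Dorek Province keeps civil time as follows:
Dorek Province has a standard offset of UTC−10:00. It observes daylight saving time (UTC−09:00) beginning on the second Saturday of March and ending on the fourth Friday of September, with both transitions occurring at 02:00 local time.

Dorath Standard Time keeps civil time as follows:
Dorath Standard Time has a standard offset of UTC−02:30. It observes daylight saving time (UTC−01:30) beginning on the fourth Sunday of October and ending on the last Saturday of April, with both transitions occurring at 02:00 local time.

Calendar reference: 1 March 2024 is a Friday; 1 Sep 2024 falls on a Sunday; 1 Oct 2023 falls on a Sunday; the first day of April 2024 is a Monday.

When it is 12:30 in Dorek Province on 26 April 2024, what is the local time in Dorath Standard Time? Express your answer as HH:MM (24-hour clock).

20:00

1 March 2024 is a Friday, so the first Saturday is March 2 and the second is March 9.
1 September 2024 is a Sunday, so the first Friday is September 6 and the fourth is September 27.
26 April 2024 falls between 9 March and 27 September, so daylight saving is in effect and Dorek Province is at UTC−09:00.
12:30 Dorek Province + 9h = 21:30 UTC.
1 October 2023 is a Sunday, so the first Sunday is October 1 and the fourth is October 22.
1 April 2024 is a Monday, so Saturdays fall on 6, 13, 20, 27; the last is April 27.
At the standard offset (UTC−02:30), 21:30 UTC − 2h30m = 19:00 Dorath Standard Time standard time.
The standard-time date in Dorath Standard Time, 26 April 2024, lies within the daylight-saving period (22 October 2023 – 27 April 2024), so Dorath Standard Time is on daylight time, UTC−01:30.
21:30 UTC − 1h30m = 20:00 Dorath Standard Time.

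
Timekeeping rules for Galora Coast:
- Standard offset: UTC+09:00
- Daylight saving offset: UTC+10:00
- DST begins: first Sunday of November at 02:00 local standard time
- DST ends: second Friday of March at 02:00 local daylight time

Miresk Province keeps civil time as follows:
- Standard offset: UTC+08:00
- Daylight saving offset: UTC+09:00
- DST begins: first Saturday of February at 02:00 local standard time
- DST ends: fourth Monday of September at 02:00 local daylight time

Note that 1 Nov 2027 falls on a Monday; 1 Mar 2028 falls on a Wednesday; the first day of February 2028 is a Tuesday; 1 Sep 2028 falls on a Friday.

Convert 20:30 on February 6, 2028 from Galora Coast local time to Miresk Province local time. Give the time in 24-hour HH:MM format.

19:30

1 November 2027 is a Monday, so the first Sunday is November 7.
1 March 2028 is a Wednesday, so the first Friday is March 3 and the second is March 10.
February 6, 2028 lies within the daylight-saving period (7 November 2027 – 10 March 2028), so Galora Coast is on daylight time, UTC+10:00.
20:30 Galora Coast − 10h = 10:30 UTC.
1 February 2028 is a Tuesday, so the first Saturday is February 5.
1 September 2028 is a Friday, so the first Monday is September 4 and the fourth is September 25.
At the standard offset (UTC+08:00), 10:30 UTC + 8h = 18:30 Miresk Province standard time.
The standard-time date in Miresk Province, February 6, 2028, lies within the daylight-saving period (5 February – 25 September), so Miresk Province is on daylight time, UTC+09:00.
10:30 UTC + 9h = 19:30 Miresk Province.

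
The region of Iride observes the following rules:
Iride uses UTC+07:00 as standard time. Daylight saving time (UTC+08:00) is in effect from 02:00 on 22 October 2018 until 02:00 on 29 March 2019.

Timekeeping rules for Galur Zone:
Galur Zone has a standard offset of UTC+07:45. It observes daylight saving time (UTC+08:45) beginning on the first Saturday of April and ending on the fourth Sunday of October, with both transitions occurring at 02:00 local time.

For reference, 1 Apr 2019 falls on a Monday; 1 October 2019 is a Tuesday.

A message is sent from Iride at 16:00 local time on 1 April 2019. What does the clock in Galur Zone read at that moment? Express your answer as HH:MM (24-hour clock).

1 April 2019 is outside the daylight-saving period (22 October 2018 – 29 March 2019), so Iride is on standard time, UTC+07:00.
16:00 Iride − 7h = 09:00 UTC.
1 April 2019 is a Monday, so the first Saturday is April 6.
1 October 2019 is a Tuesday, so the first Sunday is October 6 and the fourth is October 27.
At the standard offset (UTC+07:45), 09:00 UTC + 7h45m = 16:45 Galur Zone standard time.
Daylight saving runs 6 April – 27 October; the standard-time date in Galur Zone, 1 April 2019, is outside that window, so Galur Zone is on standard time at UTC+07:45.
09:00 UTC + 7h45m = 16:45 Galur Zone.

16:45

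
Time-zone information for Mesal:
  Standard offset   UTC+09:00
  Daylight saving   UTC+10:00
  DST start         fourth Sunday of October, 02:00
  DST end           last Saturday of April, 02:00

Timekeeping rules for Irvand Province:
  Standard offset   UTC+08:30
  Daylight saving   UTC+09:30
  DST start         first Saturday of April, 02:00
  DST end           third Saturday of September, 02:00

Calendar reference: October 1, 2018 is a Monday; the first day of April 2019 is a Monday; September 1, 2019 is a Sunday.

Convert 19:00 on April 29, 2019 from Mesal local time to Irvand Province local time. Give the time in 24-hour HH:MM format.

1 October 2018 is a Monday, so the first Sunday is October 7 and the fourth is October 28.
1 April 2019 is a Monday, so Saturdays fall on 6, 13, 20, 27; the last is April 27.
April 29, 2019 does not fall between 28 October 2018 and 27 April 2019, so daylight saving is not in effect and Mesal is at UTC+09:00.
19:00 Mesal − 9h = 10:00 UTC.
1 April 2019 is a Monday, so the first Saturday is April 6.
1 September 2019 is a Sunday, so the first Saturday is September 7 and the third is September 21.
At the standard offset (UTC+08:30), 10:00 UTC + 8h30m = 18:30 Irvand Province standard time.
Daylight saving runs 6 April – 21 September; the standard-time date in Irvand Province, April 29, 2019, is inside that window, so Irvand Province is at UTC+09:30.
10:00 UTC + 9h30m = 19:30 Irvand Province.

19:30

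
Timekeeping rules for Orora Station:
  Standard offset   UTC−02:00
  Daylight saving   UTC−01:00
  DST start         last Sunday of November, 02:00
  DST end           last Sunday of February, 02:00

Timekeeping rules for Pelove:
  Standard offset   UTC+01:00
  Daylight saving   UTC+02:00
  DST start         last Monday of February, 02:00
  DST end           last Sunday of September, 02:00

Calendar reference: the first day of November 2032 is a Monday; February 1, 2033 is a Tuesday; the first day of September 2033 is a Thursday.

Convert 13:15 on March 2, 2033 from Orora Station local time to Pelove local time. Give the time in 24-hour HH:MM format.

17:15

1 November 2032 is a Monday, so Sundays fall on 7, 14, 21, 28; the last is November 28.
1 February 2033 is a Tuesday, so Sundays fall on 6, 13, 20, 27; the last is February 27.
March 2, 2033 is outside the daylight-saving period (28 November 2032 – 27 February 2033), so Orora Station is on standard time, UTC−02:00.
13:15 Orora Station + 2h = 15:15 UTC.
1 February 2033 is a Tuesday, so Mondays fall on 7, 14, 21, 28; the last is February 28.
1 September 2033 is a Thursday, so Sundays fall on 4, 11, 18, 25; the last is September 25.
At the standard offset (UTC+01:00), 15:15 UTC + 1h = 16:15 Pelove standard time.
Daylight saving runs 28 February – 25 September; the standard-time date in Pelove, March 2, 2033, is inside that window, so Pelove is at UTC+02:00.
15:15 UTC + 2h = 17:15 Pelove.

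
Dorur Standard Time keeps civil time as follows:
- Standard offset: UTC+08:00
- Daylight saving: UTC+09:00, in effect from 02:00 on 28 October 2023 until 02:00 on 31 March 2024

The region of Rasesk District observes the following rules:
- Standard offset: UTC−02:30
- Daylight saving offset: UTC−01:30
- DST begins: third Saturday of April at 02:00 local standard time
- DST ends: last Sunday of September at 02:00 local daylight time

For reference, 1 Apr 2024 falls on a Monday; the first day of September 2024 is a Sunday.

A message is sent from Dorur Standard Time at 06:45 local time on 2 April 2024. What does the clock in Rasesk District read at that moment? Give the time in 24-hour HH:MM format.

2 April 2024 does not fall between 28 October 2023 and 31 March 2024, so daylight saving is not in effect and Dorur Standard Time is at UTC+08:00.
06:45 Dorur Standard Time − 8h = 22:45 UTC (rolling into the previous day, 1 April 2024).
1 April 2024 is a Monday, so the first Saturday is April 6 and the third is April 20.
1 September 2024 is a Sunday, so Sundays fall on 1, 8, 15, 22, 29; the last is September 29.
At the standard offset (UTC−02:30), 22:45 UTC − 2h30m = 20:15 Rasesk District standard time.
The standard-time date in Rasesk District, 1 April 2024, is outside the daylight-saving period (20 April – 29 September), so Rasesk District is on standard time, UTC−02:30.
22:45 UTC − 2h30m = 20:15 Rasesk District.

20:15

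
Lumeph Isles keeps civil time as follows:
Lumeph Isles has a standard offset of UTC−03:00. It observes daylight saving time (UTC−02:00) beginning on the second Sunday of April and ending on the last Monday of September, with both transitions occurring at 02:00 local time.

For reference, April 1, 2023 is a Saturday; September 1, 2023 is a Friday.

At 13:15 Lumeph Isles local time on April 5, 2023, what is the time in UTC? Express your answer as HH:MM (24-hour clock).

1 April 2023 is a Saturday, so the first Sunday is April 2 and the second is April 9.
1 September 2023 is a Friday, so Mondays fall on 4, 11, 18, 25; the last is September 25.
April 5, 2023 does not fall between 9 April and 25 September, so daylight saving is not in effect and Lumeph Isles is at UTC−03:00.
13:15 local + 3h = 16:15 UTC.

16:15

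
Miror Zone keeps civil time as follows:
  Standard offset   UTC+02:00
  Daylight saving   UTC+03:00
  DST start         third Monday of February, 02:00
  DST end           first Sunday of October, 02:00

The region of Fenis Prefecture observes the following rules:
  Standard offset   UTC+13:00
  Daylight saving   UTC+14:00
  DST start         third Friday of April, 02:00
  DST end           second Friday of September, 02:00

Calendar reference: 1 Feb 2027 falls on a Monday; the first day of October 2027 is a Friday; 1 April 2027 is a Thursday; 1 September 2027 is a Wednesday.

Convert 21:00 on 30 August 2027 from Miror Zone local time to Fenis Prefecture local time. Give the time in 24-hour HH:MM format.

1 February 2027 is a Monday, so the first Monday is February 1 and the third is February 15.
1 October 2027 is a Friday, so the first Sunday is October 3.
30 August 2027 lies within the daylight-saving period (15 February – 3 October), so Miror Zone is on daylight time, UTC+03:00.
21:00 Miror Zone − 3h = 18:00 UTC.
1 April 2027 is a Thursday, so the first Friday is April 2 and the third is April 16.
1 September 2027 is a Wednesday, so the first Friday is September 3 and the second is September 10.
At the standard offset (UTC+13:00), 18:00 UTC + 13h = 07:00 Fenis Prefecture standard time (rolling into the next day, 31 August 2027).
The standard-time date in Fenis Prefecture, 31 August 2027, lies within the daylight-saving period (16 April – 10 September), so Fenis Prefecture is on daylight time, UTC+14:00.
18:00 UTC + 14h = 08:00 Fenis Prefecture (rolling into the next day, 31 August 2027).

08:00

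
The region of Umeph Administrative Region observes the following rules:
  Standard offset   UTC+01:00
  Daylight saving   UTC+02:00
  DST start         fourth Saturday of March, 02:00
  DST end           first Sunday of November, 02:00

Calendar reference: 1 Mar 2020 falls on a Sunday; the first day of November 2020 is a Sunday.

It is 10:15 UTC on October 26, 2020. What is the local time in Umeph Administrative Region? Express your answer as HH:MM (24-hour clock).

1 March 2020 is a Sunday, so the first Saturday is March 7 and the fourth is March 28.
1 November 2020 is a Sunday, so the first Sunday is November 1.
At the standard offset (UTC+01:00), 10:15 UTC + 1h = 11:15 Umeph Administrative Region standard time.
Daylight saving runs 28 March – 1 November; the standard-time date in Umeph Administrative Region, October 26, 2020, is inside that window, so Umeph Administrative Region is at UTC+02:00.
10:15 UTC + 2h = 12:15 local.

12:15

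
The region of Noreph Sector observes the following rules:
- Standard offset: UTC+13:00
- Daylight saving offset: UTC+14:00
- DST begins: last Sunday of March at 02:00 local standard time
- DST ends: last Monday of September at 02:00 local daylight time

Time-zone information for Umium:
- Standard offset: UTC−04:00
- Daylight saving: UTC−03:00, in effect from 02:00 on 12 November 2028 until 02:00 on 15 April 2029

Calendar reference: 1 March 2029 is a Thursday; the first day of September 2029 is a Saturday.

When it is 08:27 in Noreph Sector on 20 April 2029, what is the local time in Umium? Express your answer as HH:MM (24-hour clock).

14:27

1 March 2029 is a Thursday, so Sundays fall on 4, 11, 18, 25; the last is March 25.
1 September 2029 is a Saturday, so Mondays fall on 3, 10, 17, 24; the last is September 24.
20 April 2029 falls between 25 March and 24 September, so daylight saving is in effect and Noreph Sector is at UTC+14:00.
08:27 Noreph Sector − 14h = 18:27 UTC (rolling into the previous day, 19 April 2029).
At the standard offset (UTC−04:00), 18:27 UTC − 4h = 14:27 Umium standard time.
The standard-time date in Umium, 19 April 2029, is outside the daylight-saving period (12 November 2028 – 15 April 2029), so Umium is on standard time, UTC−04:00.
18:27 UTC − 4h = 14:27 Umium.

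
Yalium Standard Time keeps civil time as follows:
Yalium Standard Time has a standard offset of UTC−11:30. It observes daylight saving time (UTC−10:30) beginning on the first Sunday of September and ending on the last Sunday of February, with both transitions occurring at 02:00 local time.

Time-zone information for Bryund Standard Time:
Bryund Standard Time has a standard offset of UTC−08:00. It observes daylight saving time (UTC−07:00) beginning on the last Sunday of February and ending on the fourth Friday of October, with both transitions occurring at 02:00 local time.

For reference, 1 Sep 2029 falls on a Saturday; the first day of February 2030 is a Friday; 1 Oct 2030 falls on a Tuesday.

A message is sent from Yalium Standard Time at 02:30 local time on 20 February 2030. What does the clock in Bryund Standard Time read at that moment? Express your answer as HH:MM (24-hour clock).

05:00

1 September 2029 is a Saturday, so the first Sunday is September 2.
1 February 2030 is a Friday, so Sundays fall on 3, 10, 17, 24; the last is February 24.
Daylight saving runs 2 September 2029 – 24 February 2030; 20 February 2030 is inside that window, so Yalium Standard Time is at UTC−10:30.
02:30 Yalium Standard Time + 10h30m = 13:00 UTC.
1 February 2030 is a Friday, so Sundays fall on 3, 10, 17, 24; the last is February 24.
1 October 2030 is a Tuesday, so the first Friday is October 4 and the fourth is October 25.
At the standard offset (UTC−08:00), 13:00 UTC − 8h = 05:00 Bryund Standard Time standard time.
Daylight saving runs 24 February – 25 October; the standard-time date in Bryund Standard Time, 20 February 2030, is outside that window, so Bryund Standard Time is on standard time at UTC−08:00.
13:00 UTC − 8h = 05:00 Bryund Standard Time.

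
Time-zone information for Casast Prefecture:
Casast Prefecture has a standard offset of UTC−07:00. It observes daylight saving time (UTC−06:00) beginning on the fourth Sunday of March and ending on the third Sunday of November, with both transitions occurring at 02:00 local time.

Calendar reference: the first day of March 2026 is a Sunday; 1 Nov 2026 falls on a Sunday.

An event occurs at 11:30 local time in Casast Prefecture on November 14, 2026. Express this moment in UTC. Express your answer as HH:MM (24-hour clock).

17:30

1 March 2026 is a Sunday, so the first Sunday is March 1 and the fourth is March 22.
1 November 2026 is a Sunday, so the first Sunday is November 1 and the third is November 15.
November 14, 2026 lies within the daylight-saving period (22 March – 15 November), so Casast Prefecture is on daylight time, UTC−06:00.
11:30 local + 6h = 17:30 UTC.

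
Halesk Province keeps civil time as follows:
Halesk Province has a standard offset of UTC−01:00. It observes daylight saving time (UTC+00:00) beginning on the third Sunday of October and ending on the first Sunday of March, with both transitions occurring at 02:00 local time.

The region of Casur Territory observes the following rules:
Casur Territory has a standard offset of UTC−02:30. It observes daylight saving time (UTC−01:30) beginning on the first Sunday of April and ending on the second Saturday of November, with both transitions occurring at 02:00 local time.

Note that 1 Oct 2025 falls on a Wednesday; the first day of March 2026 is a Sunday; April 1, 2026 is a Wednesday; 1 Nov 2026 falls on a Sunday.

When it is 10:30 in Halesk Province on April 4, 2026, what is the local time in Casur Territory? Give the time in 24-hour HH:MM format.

09:00

1 October 2025 is a Wednesday, so the first Sunday is October 5 and the third is October 19.
1 March 2026 is a Sunday, so the first Sunday is March 1.
Daylight saving runs 19 October 2025 – 1 March 2026; April 4, 2026 is outside that window, so Halesk Province is on standard time at UTC−01:00.
10:30 Halesk Province + 1h = 11:30 UTC.
1 April 2026 is a Wednesday, so the first Sunday is April 5.
1 November 2026 is a Sunday, so the first Saturday is November 7 and the second is November 14.
At the standard offset (UTC−02:30), 11:30 UTC − 2h30m = 09:00 Casur Territory standard time.
The standard-time date in Casur Territory, April 4, 2026, is outside the daylight-saving period (5 April – 14 November), so Casur Territory is on standard time, UTC−02:30.
11:30 UTC − 2h30m = 09:00 Casur Territory.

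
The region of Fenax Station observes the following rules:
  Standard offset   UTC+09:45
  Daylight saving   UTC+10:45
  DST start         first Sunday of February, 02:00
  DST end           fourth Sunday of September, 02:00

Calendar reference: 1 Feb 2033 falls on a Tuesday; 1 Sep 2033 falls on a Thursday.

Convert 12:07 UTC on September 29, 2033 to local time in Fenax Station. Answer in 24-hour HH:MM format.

1 February 2033 is a Tuesday, so the first Sunday is February 6.
1 September 2033 is a Thursday, so the first Sunday is September 4 and the fourth is September 25.
At the standard offset (UTC+09:45), 12:07 UTC + 9h45m = 21:52 Fenax Station standard time.
The standard-time date in Fenax Station, September 29, 2033, does not fall between 6 February and 25 September, so daylight saving is not in effect and Fenax Station is at UTC+09:45.
12:07 UTC + 9h45m = 21:52 local.

21:52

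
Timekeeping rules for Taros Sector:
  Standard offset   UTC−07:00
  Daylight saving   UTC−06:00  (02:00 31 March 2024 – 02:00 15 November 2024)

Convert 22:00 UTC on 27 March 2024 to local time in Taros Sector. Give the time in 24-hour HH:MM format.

At the standard offset (UTC−07:00), 22:00 UTC − 7h = 15:00 Taros Sector standard time.
The standard-time date in Taros Sector, 27 March 2024, is outside the daylight-saving period (31 March – 15 November), so Taros Sector is on standard time, UTC−07:00.
22:00 UTC − 7h = 15:00 local.

15:00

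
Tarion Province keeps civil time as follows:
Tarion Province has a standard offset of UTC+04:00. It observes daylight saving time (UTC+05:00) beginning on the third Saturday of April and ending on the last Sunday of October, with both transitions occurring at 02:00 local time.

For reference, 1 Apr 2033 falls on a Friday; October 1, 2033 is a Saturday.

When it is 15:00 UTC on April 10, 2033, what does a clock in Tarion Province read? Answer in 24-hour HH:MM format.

1 April 2033 is a Friday, so the first Saturday is April 2 and the third is April 16.
1 October 2033 is a Saturday, so Sundays fall on 2, 9, 16, 23, 30; the last is October 30.
At the standard offset (UTC+04:00), 15:00 UTC + 4h = 19:00 Tarion Province standard time.
Daylight saving runs 16 April – 30 October; the standard-time date in Tarion Province, April 10, 2033, is outside that window, so Tarion Province is on standard time at UTC+04:00.
15:00 UTC + 4h = 19:00 local.

19:00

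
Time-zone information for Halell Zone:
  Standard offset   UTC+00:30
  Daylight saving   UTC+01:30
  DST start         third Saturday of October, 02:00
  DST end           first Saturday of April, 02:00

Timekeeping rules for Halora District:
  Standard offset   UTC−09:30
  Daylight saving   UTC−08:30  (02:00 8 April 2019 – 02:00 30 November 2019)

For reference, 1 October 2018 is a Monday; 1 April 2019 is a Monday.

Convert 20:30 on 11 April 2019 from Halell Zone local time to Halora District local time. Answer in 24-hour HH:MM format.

11:30

1 October 2018 is a Monday, so the first Saturday is October 6 and the third is October 20.
1 April 2019 is a Monday, so the first Saturday is April 6.
Daylight saving runs 20 October 2018 – 6 April 2019; 11 April 2019 is outside that window, so Halell Zone is on standard time at UTC+00:30.
20:30 Halell Zone − 0h30m = 20:00 UTC.
At the standard offset (UTC−09:30), 20:00 UTC − 9h30m = 10:30 Halora District standard time.
Daylight saving runs 8 April – 30 November; the standard-time date in Halora District, 11 April 2019, is inside that window, so Halora District is at UTC−08:30.
20:00 UTC − 8h30m = 11:30 Halora District.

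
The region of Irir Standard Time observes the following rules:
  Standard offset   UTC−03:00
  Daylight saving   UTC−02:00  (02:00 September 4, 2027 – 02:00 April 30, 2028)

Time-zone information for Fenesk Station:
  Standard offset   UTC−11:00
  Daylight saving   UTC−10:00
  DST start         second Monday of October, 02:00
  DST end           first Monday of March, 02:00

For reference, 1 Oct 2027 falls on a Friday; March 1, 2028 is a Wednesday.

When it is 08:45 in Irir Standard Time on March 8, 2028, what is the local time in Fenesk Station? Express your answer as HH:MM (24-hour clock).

March 8, 2028 lies within the daylight-saving period (4 September 2027 – 30 April 2028), so Irir Standard Time is on daylight time, UTC−02:00.
08:45 Irir Standard Time + 2h = 10:45 UTC.
1 October 2027 is a Friday, so the first Monday is October 4 and the second is October 11.
1 March 2028 is a Wednesday, so the first Monday is March 6.
At the standard offset (UTC−11:00), 10:45 UTC − 11h = 23:45 Fenesk Station standard time (rolling into the previous day, 7 March 2028).
The standard-time date in Fenesk Station, March 7, 2028, does not fall between 11 October 2027 and 6 March 2028, so daylight saving is not in effect and Fenesk Station is at UTC−11:00.
10:45 UTC − 11h = 23:45 Fenesk Station (rolling into the previous day, 7 March 2028).

23:45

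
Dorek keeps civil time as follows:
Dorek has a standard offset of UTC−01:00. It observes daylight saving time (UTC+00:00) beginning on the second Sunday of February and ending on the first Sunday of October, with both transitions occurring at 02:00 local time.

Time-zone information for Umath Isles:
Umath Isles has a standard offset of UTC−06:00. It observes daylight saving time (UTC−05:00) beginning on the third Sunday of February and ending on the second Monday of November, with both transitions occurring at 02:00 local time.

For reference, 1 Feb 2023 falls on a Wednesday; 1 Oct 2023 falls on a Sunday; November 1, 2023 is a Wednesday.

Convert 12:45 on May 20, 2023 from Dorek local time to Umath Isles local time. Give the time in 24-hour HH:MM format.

1 February 2023 is a Wednesday, so the first Sunday is February 5 and the second is February 12.
1 October 2023 is a Sunday, so the first Sunday is October 1.
Daylight saving runs 12 February – 1 October; May 20, 2023 is inside that window, so Dorek is at UTC+00:00.
12:45 Dorek − 0h = 12:45 UTC.
1 February 2023 is a Wednesday, so the first Sunday is February 5 and the third is February 19.
1 November 2023 is a Wednesday, so the first Monday is November 6 and the second is November 13.
At the standard offset (UTC−06:00), 12:45 UTC − 6h = 06:45 Umath Isles standard time.
The standard-time date in Umath Isles, May 20, 2023, falls between 19 February and 13 November, so daylight saving is in effect and Umath Isles is at UTC−05:00.
12:45 UTC − 5h = 07:45 Umath Isles.

07:45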